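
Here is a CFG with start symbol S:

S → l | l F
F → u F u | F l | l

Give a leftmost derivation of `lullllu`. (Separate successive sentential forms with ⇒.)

S ⇒ lF ⇒ luFu ⇒ luFlu ⇒ luFllu ⇒ luFlllu ⇒ lullllu

S ⇒ lF   [S → l F]
lF ⇒ luFu   [F → u F u]
luFu ⇒ luFlu   [F → F l]
luFlu ⇒ luFllu   [F → F l]
luFllu ⇒ luFlllu   [F → F l]
luFlllu ⇒ lullllu   [F → l]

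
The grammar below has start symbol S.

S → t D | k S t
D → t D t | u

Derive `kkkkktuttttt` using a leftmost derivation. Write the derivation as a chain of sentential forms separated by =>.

S => kSt   [S → k S t]
kSt => kkStt   [S → k S t]
kkStt => kkkSttt   [S → k S t]
kkkSttt => kkkkStttt   [S → k S t]
kkkkStttt => kkkkkSttttt   [S → k S t]
kkkkkSttttt => kkkkktDttttt   [S → t D]
kkkkktDttttt => kkkkktuttttt   [D → u]

S => kSt => kkStt => kkkSttt => kkkkStttt => kkkkkSttttt => kkkkktDttttt => kkkkktuttttt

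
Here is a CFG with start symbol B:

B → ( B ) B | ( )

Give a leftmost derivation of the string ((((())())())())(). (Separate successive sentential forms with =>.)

B=>(B)B=>((B)B)B=>(((B)B)B)B=>((((B)B)B)B)B=>((((())B)B)B)B=>((((())())B)B)B=>((((())())())B)B=>((((())())())())B=>((((())())())())()

B => (B)B   [B → ( B ) B]
(B)B => ((B)B)B   [B → ( B ) B]
((B)B)B => (((B)B)B)B   [B → ( B ) B]
(((B)B)B)B => ((((B)B)B)B)B   [B → ( B ) B]
((((B)B)B)B)B => ((((())B)B)B)B   [B → ( )]
((((())B)B)B)B => ((((())())B)B)B   [B → ( )]
((((())())B)B)B => ((((())())())B)B   [B → ( )]
((((())())())B)B => ((((())())())())B   [B → ( )]
((((())())())())B => ((((())())())())()   [B → ( )]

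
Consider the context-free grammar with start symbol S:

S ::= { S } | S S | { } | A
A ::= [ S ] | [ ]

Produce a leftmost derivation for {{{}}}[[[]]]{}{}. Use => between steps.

S => SS   [S ::= S S]
SS => SSS   [S ::= S S]
SSS => {S}SS   [S ::= { S }]
{S}SS => {{S}}SS   [S ::= { S }]
{{S}}SS => {{{}}}SS   [S ::= { }]
{{{}}}SS => {{{}}}AS   [S ::= A]
{{{}}}AS => {{{}}}[S]S   [A ::= [ S ]]
{{{}}}[S]S => {{{}}}[A]S   [S ::= A]
{{{}}}[A]S => {{{}}}[[S]]S   [A ::= [ S ]]
{{{}}}[[S]]S => {{{}}}[[A]]S   [S ::= A]
{{{}}}[[A]]S => {{{}}}[[[]]]S   [A ::= [ ]]
{{{}}}[[[]]]S => {{{}}}[[[]]]SS   [S ::= S S]
{{{}}}[[[]]]SS => {{{}}}[[[]]]{}S   [S ::= { }]
{{{}}}[[[]]]{}S => {{{}}}[[[]]]{}{}   [S ::= { }]

S => SS => SSS => {S}SS => {{S}}SS => {{{}}}SS => {{{}}}AS => {{{}}}[S]S => {{{}}}[A]S => {{{}}}[[S]]S => {{{}}}[[A]]S => {{{}}}[[[]]]S => {{{}}}[[[]]]SS => {{{}}}[[[]]]{}S => {{{}}}[[[]]]{}{}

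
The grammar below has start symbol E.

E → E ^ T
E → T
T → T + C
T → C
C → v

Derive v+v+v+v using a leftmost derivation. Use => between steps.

E => T => T+C => T+C+C => T+C+C+C => C+C+C+C => v+C+C+C => v+v+C+C => v+v+v+C => v+v+v+v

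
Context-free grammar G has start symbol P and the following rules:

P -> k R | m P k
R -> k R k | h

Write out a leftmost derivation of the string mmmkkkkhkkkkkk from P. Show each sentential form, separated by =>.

P => mPk => mmPkk => mmmPkkk => mmmkRkkk => mmmkkRkkkk => mmmkkkRkkkkk => mmmkkkkRkkkkkk => mmmkkkkhkkkkkk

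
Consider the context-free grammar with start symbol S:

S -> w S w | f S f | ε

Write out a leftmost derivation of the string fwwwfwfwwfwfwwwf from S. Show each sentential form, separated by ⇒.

S ⇒ fSf   [S -> f S f]
fSf ⇒ fwSwf   [S -> w S w]
fwSwf ⇒ fwwSwwf   [S -> w S w]
fwwSwwf ⇒ fwwwSwwwf   [S -> w S w]
fwwwSwwwf ⇒ fwwwfSfwwwf   [S -> f S f]
fwwwfSfwwwf ⇒ fwwwfwSwfwwwf   [S -> w S w]
fwwwfwSwfwwwf ⇒ fwwwfwfSfwfwwwf   [S -> f S f]
fwwwfwfSfwfwwwf ⇒ fwwwfwfwSwfwfwwwf   [S -> w S w]
fwwwfwfwSwfwfwwwf ⇒ fwwwfwfwwfwfwwwf   [S -> ε]

S ⇒ fSf ⇒ fwSwf ⇒ fwwSwwf ⇒ fwwwSwwwf ⇒ fwwwfSfwwwf ⇒ fwwwfwSwfwwwf ⇒ fwwwfwfSfwfwwwf ⇒ fwwwfwfwSwfwfwwwf ⇒ fwwwfwfwwfwfwwwf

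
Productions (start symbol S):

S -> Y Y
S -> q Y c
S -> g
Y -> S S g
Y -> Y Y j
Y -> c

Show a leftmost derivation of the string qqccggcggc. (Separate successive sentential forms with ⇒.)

S ⇒ qYc   [S -> q Y c]
qYc ⇒ qSSgc   [Y -> S S g]
qSSgc ⇒ qqYcSgc   [S -> q Y c]
qqYcSgc ⇒ qqSSgcSgc   [Y -> S S g]
qqSSgcSgc ⇒ qqYYSgcSgc   [S -> Y Y]
qqYYSgcSgc ⇒ qqcYSgcSgc   [Y -> c]
qqcYSgcSgc ⇒ qqccSgcSgc   [Y -> c]
qqccSgcSgc ⇒ qqccggcSgc   [S -> g]
qqccggcSgc ⇒ qqccggcggc   [S -> g]

S ⇒ qYc ⇒ qSSgc ⇒ qqYcSgc ⇒ qqSSgcSgc ⇒ qqYYSgcSgc ⇒ qqcYSgcSgc ⇒ qqccSgcSgc ⇒ qqccggcSgc ⇒ qqccggcggc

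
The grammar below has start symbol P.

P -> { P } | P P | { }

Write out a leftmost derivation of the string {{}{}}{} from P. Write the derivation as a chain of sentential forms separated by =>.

P => PP   [P -> P P]
PP => {P}P   [P -> { P }]
{P}P => {PP}P   [P -> P P]
{PP}P => {{}P}P   [P -> { }]
{{}P}P => {{}{}}P   [P -> { }]
{{}{}}P => {{}{}}{}   [P -> { }]

P => PP => {P}P => {PP}P => {{}P}P => {{}{}}P => {{}{}}{}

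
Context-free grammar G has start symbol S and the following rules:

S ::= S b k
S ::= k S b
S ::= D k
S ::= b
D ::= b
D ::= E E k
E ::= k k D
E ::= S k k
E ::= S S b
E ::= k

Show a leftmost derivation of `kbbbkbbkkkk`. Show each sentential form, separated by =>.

S => Dk => EEkk => SSbEkk => kSbSbEkk => kbbSbEkk => kbbDkbEkk => kbbbkbEkk => kbbbkbSkkkk => kbbbkbbkkkk

S => Dk   [S ::= D k]
Dk => EEkk   [D ::= E E k]
EEkk => SSbEkk   [E ::= S S b]
SSbEkk => kSbSbEkk   [S ::= k S b]
kSbSbEkk => kbbSbEkk   [S ::= b]
kbbSbEkk => kbbDkbEkk   [S ::= D k]
kbbDkbEkk => kbbbkbEkk   [D ::= b]
kbbbkbEkk => kbbbkbSkkkk   [E ::= S k k]
kbbbkbSkkkk => kbbbkbbkkkk   [S ::= b]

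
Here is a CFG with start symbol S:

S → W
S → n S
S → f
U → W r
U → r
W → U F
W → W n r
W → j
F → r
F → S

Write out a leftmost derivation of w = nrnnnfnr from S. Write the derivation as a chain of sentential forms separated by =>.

S=>nS=>nW=>nWnr=>nUFnr=>nrFnr=>nrSnr=>nrnSnr=>nrnnSnr=>nrnnnSnr=>nrnnnfnr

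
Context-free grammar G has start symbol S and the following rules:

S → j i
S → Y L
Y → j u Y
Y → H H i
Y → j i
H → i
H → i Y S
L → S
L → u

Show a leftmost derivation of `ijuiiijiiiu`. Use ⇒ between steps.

S⇒YL⇒HHiL⇒iYSHiL⇒ijuYSHiL⇒ijuHHiSHiL⇒ijuiHiSHiL⇒ijuiiiSHiL⇒ijuiiijiHiL⇒ijuiiijiiiL⇒ijuiiijiiiu

S ⇒ YL   [S → Y L]
YL ⇒ HHiL   [Y → H H i]
HHiL ⇒ iYSHiL   [H → i Y S]
iYSHiL ⇒ ijuYSHiL   [Y → j u Y]
ijuYSHiL ⇒ ijuHHiSHiL   [Y → H H i]
ijuHHiSHiL ⇒ ijuiHiSHiL   [H → i]
ijuiHiSHiL ⇒ ijuiiiSHiL   [H → i]
ijuiiiSHiL ⇒ ijuiiijiHiL   [S → j i]
ijuiiijiHiL ⇒ ijuiiijiiiL   [H → i]
ijuiiijiiiL ⇒ ijuiiijiiiu   [L → u]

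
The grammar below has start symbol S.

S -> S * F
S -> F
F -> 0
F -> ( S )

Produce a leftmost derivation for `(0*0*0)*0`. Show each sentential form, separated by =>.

S=>S*F=>F*F=>(S)*F=>(S*F)*F=>(S*F*F)*F=>(F*F*F)*F=>(0*F*F)*F=>(0*0*F)*F=>(0*0*0)*F=>(0*0*0)*0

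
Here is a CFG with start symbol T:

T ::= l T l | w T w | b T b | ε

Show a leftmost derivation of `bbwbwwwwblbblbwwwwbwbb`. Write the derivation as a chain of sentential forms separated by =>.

T=>bTb=>bbTbb=>bbwTwbb=>bbwbTbwbb=>bbwbwTwbwbb=>bbwbwwTwwbwbb=>bbwbwwwTwwwbwbb=>bbwbwwwwTwwwwbwbb=>bbwbwwwwbTbwwwwbwbb=>bbwbwwwwblTlbwwwwbwbb=>bbwbwwwwblbTblbwwwwbwbb=>bbwbwwwwblbblbwwwwbwbb

T => bTb   [T ::= b T b]
bTb => bbTbb   [T ::= b T b]
bbTbb => bbwTwbb   [T ::= w T w]
bbwTwbb => bbwbTbwbb   [T ::= b T b]
bbwbTbwbb => bbwbwTwbwbb   [T ::= w T w]
bbwbwTwbwbb => bbwbwwTwwbwbb   [T ::= w T w]
bbwbwwTwwbwbb => bbwbwwwTwwwbwbb   [T ::= w T w]
bbwbwwwTwwwbwbb => bbwbwwwwTwwwwbwbb   [T ::= w T w]
bbwbwwwwTwwwwbwbb => bbwbwwwwbTbwwwwbwbb   [T ::= b T b]
bbwbwwwwbTbwwwwbwbb => bbwbwwwwblTlbwwwwbwbb   [T ::= l T l]
bbwbwwwwblTlbwwwwbwbb => bbwbwwwwblbTblbwwwwbwbb   [T ::= b T b]
bbwbwwwwblbTblbwwwwbwbb => bbwbwwwwblbblbwwwwbwbb   [T ::= ε]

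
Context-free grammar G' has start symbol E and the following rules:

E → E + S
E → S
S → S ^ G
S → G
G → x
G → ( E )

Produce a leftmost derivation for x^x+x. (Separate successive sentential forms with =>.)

E => E+S => S+S => S^G+S => G^G+S => x^G+S => x^x+S => x^x+G => x^x+x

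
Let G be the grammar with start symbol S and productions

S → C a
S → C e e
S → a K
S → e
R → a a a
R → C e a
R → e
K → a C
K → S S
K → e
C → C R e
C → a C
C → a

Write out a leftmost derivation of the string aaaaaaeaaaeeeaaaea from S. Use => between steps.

S => Ca => CRea => aCRea => aCReRea => aCReReRea => aaCReReRea => aaCReReReRea => aaaReReReRea => aaaaaaeReReRea => aaaaaaeaaaeReRea => aaaaaaeaaaeeeRea => aaaaaaeaaaeeeaaaea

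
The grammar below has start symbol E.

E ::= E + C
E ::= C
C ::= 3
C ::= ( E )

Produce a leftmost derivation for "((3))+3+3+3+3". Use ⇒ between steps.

E⇒E+C⇒E+C+C⇒E+C+C+C⇒E+C+C+C+C⇒C+C+C+C+C⇒(E)+C+C+C+C⇒(C)+C+C+C+C⇒((E))+C+C+C+C⇒((C))+C+C+C+C⇒((3))+C+C+C+C⇒((3))+3+C+C+C⇒((3))+3+3+C+C⇒((3))+3+3+3+C⇒((3))+3+3+3+3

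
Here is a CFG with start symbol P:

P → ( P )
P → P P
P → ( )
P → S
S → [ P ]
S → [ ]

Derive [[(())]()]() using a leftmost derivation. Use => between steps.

P=>PP=>SP=>[P]P=>[PP]P=>[SP]P=>[[P]P]P=>[[(P)]P]P=>[[(())]P]P=>[[(())]()]P=>[[(())]()]()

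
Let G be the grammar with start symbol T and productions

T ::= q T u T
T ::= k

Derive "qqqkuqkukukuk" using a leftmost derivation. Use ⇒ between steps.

T ⇒ qTuT   [T ::= q T u T]
qTuT ⇒ qqTuTuT   [T ::= q T u T]
qqTuTuT ⇒ qqqTuTuTuT   [T ::= q T u T]
qqqTuTuTuT ⇒ qqqkuTuTuT   [T ::= k]
qqqkuTuTuT ⇒ qqqkuqTuTuTuT   [T ::= q T u T]
qqqkuqTuTuTuT ⇒ qqqkuqkuTuTuT   [T ::= k]
qqqkuqkuTuTuT ⇒ qqqkuqkukuTuT   [T ::= k]
qqqkuqkukuTuT ⇒ qqqkuqkukukuT   [T ::= k]
qqqkuqkukukuT ⇒ qqqkuqkukukuk   [T ::= k]

T ⇒ qTuT ⇒ qqTuTuT ⇒ qqqTuTuTuT ⇒ qqqkuTuTuT ⇒ qqqkuqTuTuTuT ⇒ qqqkuqkuTuTuT ⇒ qqqkuqkukuTuT ⇒ qqqkuqkukukuT ⇒ qqqkuqkukukuk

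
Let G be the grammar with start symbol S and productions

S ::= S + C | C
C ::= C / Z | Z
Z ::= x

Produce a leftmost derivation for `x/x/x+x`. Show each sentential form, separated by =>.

S => S+C   [S ::= S + C]
S+C => C+C   [S ::= C]
C+C => C/Z+C   [C ::= C / Z]
C/Z+C => C/Z/Z+C   [C ::= C / Z]
C/Z/Z+C => Z/Z/Z+C   [C ::= Z]
Z/Z/Z+C => x/Z/Z+C   [Z ::= x]
x/Z/Z+C => x/x/Z+C   [Z ::= x]
x/x/Z+C => x/x/x+C   [Z ::= x]
x/x/x+C => x/x/x+Z   [C ::= Z]
x/x/x+Z => x/x/x+x   [Z ::= x]

S=>S+C=>C+C=>C/Z+C=>C/Z/Z+C=>Z/Z/Z+C=>x/Z/Z+C=>x/x/Z+C=>x/x/x+C=>x/x/x+Z=>x/x/x+x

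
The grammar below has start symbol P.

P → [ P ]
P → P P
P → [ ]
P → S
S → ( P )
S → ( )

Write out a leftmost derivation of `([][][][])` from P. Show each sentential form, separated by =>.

P => S => (P) => (PP) => (PPP) => (PPPP) => ([]PPP) => ([][]PP) => ([][][]P) => ([][][][])

P => S   [P → S]
S => (P)   [S → ( P )]
(P) => (PP)   [P → P P]
(PP) => (PPP)   [P → P P]
(PPP) => (PPPP)   [P → P P]
(PPPP) => ([]PPP)   [P → [ ]]
([]PPP) => ([][]PP)   [P → [ ]]
([][]PP) => ([][][]P)   [P → [ ]]
([][][]P) => ([][][][])   [P → [ ]]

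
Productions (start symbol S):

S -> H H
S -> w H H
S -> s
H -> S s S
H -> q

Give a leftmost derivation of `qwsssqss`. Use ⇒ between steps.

S ⇒ HH ⇒ qH ⇒ qSsS ⇒ qwHHsS ⇒ qwSsSHsS ⇒ qwssSHsS ⇒ qwsssHsS ⇒ qwsssqsS ⇒ qwsssqss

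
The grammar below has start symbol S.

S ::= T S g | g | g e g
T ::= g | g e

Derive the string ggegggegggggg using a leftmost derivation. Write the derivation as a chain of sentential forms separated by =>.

S => TSg   [S ::= T S g]
TSg => gSg   [T ::= g]
gSg => gTSgg   [S ::= T S g]
gTSgg => ggeSgg   [T ::= g e]
ggeSgg => ggeTSggg   [S ::= T S g]
ggeTSggg => ggegSggg   [T ::= g]
ggegSggg => ggegTSgggg   [S ::= T S g]
ggegTSgggg => ggeggSgggg   [T ::= g]
ggeggSgggg => ggeggTSggggg   [S ::= T S g]
ggeggTSggggg => ggegggeSggggg   [T ::= g e]
ggegggeSggggg => ggegggegggggg   [S ::= g]

S=>TSg=>gSg=>gTSgg=>ggeSgg=>ggeTSggg=>ggegSggg=>ggegTSgggg=>ggeggSgggg=>ggeggTSggggg=>ggegggeSggggg=>ggegggegggggg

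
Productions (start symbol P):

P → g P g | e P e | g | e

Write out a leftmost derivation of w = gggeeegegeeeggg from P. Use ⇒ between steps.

P ⇒ gPg ⇒ ggPgg ⇒ gggPggg ⇒ gggePeggg ⇒ gggeePeeggg ⇒ gggeeePeeeggg ⇒ gggeeegPgeeeggg ⇒ gggeeegegeeeggg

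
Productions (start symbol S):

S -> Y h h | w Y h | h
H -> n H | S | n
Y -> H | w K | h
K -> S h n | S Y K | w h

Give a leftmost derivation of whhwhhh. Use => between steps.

S => Yhh   [S -> Y h h]
Yhh => wKhh   [Y -> w K]
wKhh => wSYKhh   [K -> S Y K]
wSYKhh => whYKhh   [S -> h]
whYKhh => whhKhh   [Y -> h]
whhKhh => whhwhhh   [K -> w h]

S=>Yhh=>wKhh=>wSYKhh=>whYKhh=>whhKhh=>whhwhhh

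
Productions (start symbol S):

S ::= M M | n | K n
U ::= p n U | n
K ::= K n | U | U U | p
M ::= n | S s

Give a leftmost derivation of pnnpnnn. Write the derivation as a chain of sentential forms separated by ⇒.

S ⇒ Kn   [S ::= K n]
Kn ⇒ UUn   [K ::= U U]
UUn ⇒ pnUUn   [U ::= p n U]
pnUUn ⇒ pnnUn   [U ::= n]
pnnUn ⇒ pnnpnUn   [U ::= p n U]
pnnpnUn ⇒ pnnpnnn   [U ::= n]

S ⇒ Kn ⇒ UUn ⇒ pnUUn ⇒ pnnUn ⇒ pnnpnUn ⇒ pnnpnnn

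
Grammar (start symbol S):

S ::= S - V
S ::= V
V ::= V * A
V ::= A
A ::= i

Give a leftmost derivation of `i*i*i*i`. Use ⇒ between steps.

S⇒V⇒V*A⇒V*A*A⇒V*A*A*A⇒A*A*A*A⇒i*A*A*A⇒i*i*A*A⇒i*i*i*A⇒i*i*i*i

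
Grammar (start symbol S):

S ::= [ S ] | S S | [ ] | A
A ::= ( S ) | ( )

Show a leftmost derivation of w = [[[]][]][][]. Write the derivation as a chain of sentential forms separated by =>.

S=>SS=>SSS=>[S]SS=>[SS]SS=>[[S]S]SS=>[[[]]S]SS=>[[[]][]]SS=>[[[]][]][]S=>[[[]][]][][]

S => SS   [S ::= S S]
SS => SSS   [S ::= S S]
SSS => [S]SS   [S ::= [ S ]]
[S]SS => [SS]SS   [S ::= S S]
[SS]SS => [[S]S]SS   [S ::= [ S ]]
[[S]S]SS => [[[]]S]SS   [S ::= [ ]]
[[[]]S]SS => [[[]][]]SS   [S ::= [ ]]
[[[]][]]SS => [[[]][]][]S   [S ::= [ ]]
[[[]][]][]S => [[[]][]][][]   [S ::= [ ]]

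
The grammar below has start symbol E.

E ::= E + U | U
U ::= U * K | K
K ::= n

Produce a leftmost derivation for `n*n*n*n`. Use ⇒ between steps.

E ⇒ U ⇒ U*K ⇒ U*K*K ⇒ U*K*K*K ⇒ K*K*K*K ⇒ n*K*K*K ⇒ n*n*K*K ⇒ n*n*n*K ⇒ n*n*n*n

E ⇒ U   [E ::= U]
U ⇒ U*K   [U ::= U * K]
U*K ⇒ U*K*K   [U ::= U * K]
U*K*K ⇒ U*K*K*K   [U ::= U * K]
U*K*K*K ⇒ K*K*K*K   [U ::= K]
K*K*K*K ⇒ n*K*K*K   [K ::= n]
n*K*K*K ⇒ n*n*K*K   [K ::= n]
n*n*K*K ⇒ n*n*n*K   [K ::= n]
n*n*n*K ⇒ n*n*n*n   [K ::= n]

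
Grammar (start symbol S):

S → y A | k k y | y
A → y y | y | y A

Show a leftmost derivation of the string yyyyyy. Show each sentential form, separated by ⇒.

S ⇒ yA ⇒ yyA ⇒ yyyA ⇒ yyyyA ⇒ yyyyyA ⇒ yyyyyy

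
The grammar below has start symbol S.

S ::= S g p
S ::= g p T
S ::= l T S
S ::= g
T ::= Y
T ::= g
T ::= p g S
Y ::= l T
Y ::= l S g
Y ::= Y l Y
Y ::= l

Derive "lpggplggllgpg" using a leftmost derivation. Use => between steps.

S => lTS => lpgSS => lpgSgpS => lpggpTgpS => lpggpYgpS => lpggpYlYgpS => lpggplSglYgpS => lpggplgglYgpS => lpggplggllgpS => lpggplggllgpg

S => lTS   [S ::= l T S]
lTS => lpgSS   [T ::= p g S]
lpgSS => lpgSgpS   [S ::= S g p]
lpgSgpS => lpggpTgpS   [S ::= g p T]
lpggpTgpS => lpggpYgpS   [T ::= Y]
lpggpYgpS => lpggpYlYgpS   [Y ::= Y l Y]
lpggpYlYgpS => lpggplSglYgpS   [Y ::= l S g]
lpggplSglYgpS => lpggplgglYgpS   [S ::= g]
lpggplgglYgpS => lpggplggllgpS   [Y ::= l]
lpggplggllgpS => lpggplggllgpg   [S ::= g]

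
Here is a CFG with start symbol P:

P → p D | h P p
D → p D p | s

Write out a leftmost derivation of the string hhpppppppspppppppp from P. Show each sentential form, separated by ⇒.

P ⇒ hPp   [P → h P p]
hPp ⇒ hhPpp   [P → h P p]
hhPpp ⇒ hhpDpp   [P → p D]
hhpDpp ⇒ hhppDppp   [D → p D p]
hhppDppp ⇒ hhpppDpppp   [D → p D p]
hhpppDpppp ⇒ hhppppDppppp   [D → p D p]
hhppppDppppp ⇒ hhpppppDpppppp   [D → p D p]
hhpppppDpppppp ⇒ hhppppppDppppppp   [D → p D p]
hhppppppDppppppp ⇒ hhpppppppDpppppppp   [D → p D p]
hhpppppppDpppppppp ⇒ hhpppppppspppppppp   [D → s]

P ⇒ hPp ⇒ hhPpp ⇒ hhpDpp ⇒ hhppDppp ⇒ hhpppDpppp ⇒ hhppppDppppp ⇒ hhpppppDpppppp ⇒ hhppppppDppppppp ⇒ hhpppppppDpppppppp ⇒ hhpppppppspppppppp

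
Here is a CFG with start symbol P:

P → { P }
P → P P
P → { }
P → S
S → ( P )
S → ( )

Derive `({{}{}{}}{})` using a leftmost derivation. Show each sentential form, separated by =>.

P => S   [P → S]
S => (P)   [S → ( P )]
(P) => (PP)   [P → P P]
(PP) => ({P}P)   [P → { P }]
({P}P) => ({PP}P)   [P → P P]
({PP}P) => ({PPP}P)   [P → P P]
({PPP}P) => ({{}PP}P)   [P → { }]
({{}PP}P) => ({{}{}P}P)   [P → { }]
({{}{}P}P) => ({{}{}{}}P)   [P → { }]
({{}{}{}}P) => ({{}{}{}}{})   [P → { }]

P=>S=>(P)=>(PP)=>({P}P)=>({PP}P)=>({PPP}P)=>({{}PP}P)=>({{}{}P}P)=>({{}{}{}}P)=>({{}{}{}}{})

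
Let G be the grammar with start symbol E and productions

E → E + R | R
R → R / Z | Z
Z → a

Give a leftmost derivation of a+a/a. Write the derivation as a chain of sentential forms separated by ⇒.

E ⇒ E+R   [E → E + R]
E+R ⇒ R+R   [E → R]
R+R ⇒ Z+R   [R → Z]
Z+R ⇒ a+R   [Z → a]
a+R ⇒ a+R/Z   [R → R / Z]
a+R/Z ⇒ a+Z/Z   [R → Z]
a+Z/Z ⇒ a+a/Z   [Z → a]
a+a/Z ⇒ a+a/a   [Z → a]

E⇒E+R⇒R+R⇒Z+R⇒a+R⇒a+R/Z⇒a+Z/Z⇒a+a/Z⇒a+a/a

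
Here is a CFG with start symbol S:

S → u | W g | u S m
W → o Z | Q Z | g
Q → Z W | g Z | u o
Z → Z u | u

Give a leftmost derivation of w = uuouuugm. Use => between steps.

S => uSm => uWgm => uQZgm => uuoZgm => uuoZugm => uuoZuugm => uuouuugm

S => uSm   [S → u S m]
uSm => uWgm   [S → W g]
uWgm => uQZgm   [W → Q Z]
uQZgm => uuoZgm   [Q → u o]
uuoZgm => uuoZugm   [Z → Z u]
uuoZugm => uuoZuugm   [Z → Z u]
uuoZuugm => uuouuugm   [Z → u]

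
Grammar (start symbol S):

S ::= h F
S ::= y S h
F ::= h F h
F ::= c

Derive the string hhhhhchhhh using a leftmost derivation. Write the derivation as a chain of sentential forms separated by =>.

S => hF => hhFh => hhhFhh => hhhhFhhh => hhhhhFhhhh => hhhhhchhhh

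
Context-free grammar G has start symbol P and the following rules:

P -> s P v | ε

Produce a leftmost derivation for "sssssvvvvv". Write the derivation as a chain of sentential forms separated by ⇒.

P ⇒ sPv ⇒ ssPvv ⇒ sssPvvv ⇒ ssssPvvvv ⇒ sssssPvvvvv ⇒ sssssvvvvv

P ⇒ sPv   [P -> s P v]
sPv ⇒ ssPvv   [P -> s P v]
ssPvv ⇒ sssPvvv   [P -> s P v]
sssPvvv ⇒ ssssPvvvv   [P -> s P v]
ssssPvvvv ⇒ sssssPvvvvv   [P -> s P v]
sssssPvvvvv ⇒ sssssvvvvv   [P -> ε]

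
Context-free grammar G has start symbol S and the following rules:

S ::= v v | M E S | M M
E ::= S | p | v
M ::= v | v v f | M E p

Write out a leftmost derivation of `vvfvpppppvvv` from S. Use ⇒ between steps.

S ⇒ MES ⇒ MEpES ⇒ MEpEpES ⇒ MEpEpEpES ⇒ vvfEpEpEpES ⇒ vvfvpEpEpES ⇒ vvfvpppEpES ⇒ vvfvpppppES ⇒ vvfvpppppvS ⇒ vvfvpppppvvv

S ⇒ MES   [S ::= M E S]
MES ⇒ MEpES   [M ::= M E p]
MEpES ⇒ MEpEpES   [M ::= M E p]
MEpEpES ⇒ MEpEpEpES   [M ::= M E p]
MEpEpEpES ⇒ vvfEpEpEpES   [M ::= v v f]
vvfEpEpEpES ⇒ vvfvpEpEpES   [E ::= v]
vvfvpEpEpES ⇒ vvfvpppEpES   [E ::= p]
vvfvpppEpES ⇒ vvfvpppppES   [E ::= p]
vvfvpppppES ⇒ vvfvpppppvS   [E ::= v]
vvfvpppppvS ⇒ vvfvpppppvvv   [S ::= v v]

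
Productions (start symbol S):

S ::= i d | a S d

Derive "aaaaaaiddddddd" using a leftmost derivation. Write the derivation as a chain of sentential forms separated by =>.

S => aSd   [S ::= a S d]
aSd => aaSdd   [S ::= a S d]
aaSdd => aaaSddd   [S ::= a S d]
aaaSddd => aaaaSdddd   [S ::= a S d]
aaaaSdddd => aaaaaSddddd   [S ::= a S d]
aaaaaSddddd => aaaaaaSdddddd   [S ::= a S d]
aaaaaaSdddddd => aaaaaaiddddddd   [S ::= i d]

S=>aSd=>aaSdd=>aaaSddd=>aaaaSdddd=>aaaaaSddddd=>aaaaaaSdddddd=>aaaaaaiddddddd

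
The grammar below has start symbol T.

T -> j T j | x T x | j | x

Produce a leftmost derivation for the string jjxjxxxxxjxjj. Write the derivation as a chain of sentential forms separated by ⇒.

T ⇒ jTj   [T -> j T j]
jTj ⇒ jjTjj   [T -> j T j]
jjTjj ⇒ jjxTxjj   [T -> x T x]
jjxTxjj ⇒ jjxjTjxjj   [T -> j T j]
jjxjTjxjj ⇒ jjxjxTxjxjj   [T -> x T x]
jjxjxTxjxjj ⇒ jjxjxxTxxjxjj   [T -> x T x]
jjxjxxTxxjxjj ⇒ jjxjxxxxxjxjj   [T -> x]

T⇒jTj⇒jjTjj⇒jjxTxjj⇒jjxjTjxjj⇒jjxjxTxjxjj⇒jjxjxxTxxjxjj⇒jjxjxxxxxjxjj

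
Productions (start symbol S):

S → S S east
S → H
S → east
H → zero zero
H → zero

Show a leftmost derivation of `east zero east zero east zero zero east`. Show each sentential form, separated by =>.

S => S S east   [S → S S east]
S S east => S S east S east   [S → S S east]
S S east S east => S S east S east S east   [S → S S east]
S S east S east S east => east S east S east S east   [S → east]
east S east S east S east => east H east S east S east   [S → H]
east H east S east S east => east zero east S east S east   [H → zero]
east zero east S east S east => east zero east H east S east   [S → H]
east zero east H east S east => east zero east zero east S east   [H → zero]
east zero east zero east S east => east zero east zero east H east   [S → H]
east zero east zero east H east => east zero east zero east zero zero east   [H → zero zero]

S => S S east => S S east S east => S S east S east S east => east S east S east S east => east H east S east S east => east zero east S east S east => east zero east H east S east => east zero east zero east S east => east zero east zero east H east => east zero east zero east zero zero east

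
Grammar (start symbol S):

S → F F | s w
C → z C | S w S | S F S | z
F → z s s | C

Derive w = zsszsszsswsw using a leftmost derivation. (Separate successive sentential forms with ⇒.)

S ⇒ FF   [S → F F]
FF ⇒ zssF   [F → z s s]
zssF ⇒ zssC   [F → C]
zssC ⇒ zssSwS   [C → S w S]
zssSwS ⇒ zssFFwS   [S → F F]
zssFFwS ⇒ zsszssFwS   [F → z s s]
zsszssFwS ⇒ zsszsszsswS   [F → z s s]
zsszsszsswS ⇒ zsszsszsswsw   [S → s w]

S ⇒ FF ⇒ zssF ⇒ zssC ⇒ zssSwS ⇒ zssFFwS ⇒ zsszssFwS ⇒ zsszsszsswS ⇒ zsszsszsswsw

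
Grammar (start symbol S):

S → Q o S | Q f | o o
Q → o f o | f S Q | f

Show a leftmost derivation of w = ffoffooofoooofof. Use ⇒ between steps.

S ⇒ Qf ⇒ fSQf ⇒ fQoSQf ⇒ ffoSQf ⇒ ffoQoSQf ⇒ ffofSQoSQf ⇒ ffofQoSQoSQf ⇒ ffoffoSQoSQf ⇒ ffoffoooQoSQf ⇒ ffoffooofoSQf ⇒ ffoffooofoooQf ⇒ ffoffooofoooofof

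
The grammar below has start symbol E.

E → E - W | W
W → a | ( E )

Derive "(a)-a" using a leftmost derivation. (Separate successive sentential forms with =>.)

E => E-W => W-W => (E)-W => (W)-W => (a)-W => (a)-a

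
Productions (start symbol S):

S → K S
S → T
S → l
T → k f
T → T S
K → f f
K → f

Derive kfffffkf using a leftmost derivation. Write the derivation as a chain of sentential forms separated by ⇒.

S⇒T⇒TS⇒kfS⇒kfKS⇒kfffS⇒kfffKS⇒kfffffS⇒kfffffT⇒kfffffkf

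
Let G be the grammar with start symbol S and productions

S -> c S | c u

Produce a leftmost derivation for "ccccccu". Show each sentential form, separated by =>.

S => cS   [S -> c S]
cS => ccS   [S -> c S]
ccS => cccS   [S -> c S]
cccS => ccccS   [S -> c S]
ccccS => cccccS   [S -> c S]
cccccS => ccccccu   [S -> c u]

S=>cS=>ccS=>cccS=>ccccS=>cccccS=>ccccccu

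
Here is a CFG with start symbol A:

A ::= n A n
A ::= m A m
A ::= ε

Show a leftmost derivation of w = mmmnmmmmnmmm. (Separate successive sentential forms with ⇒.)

A⇒mAm⇒mmAmm⇒mmmAmmm⇒mmmnAnmmm⇒mmmnmAmnmmm⇒mmmnmmAmmnmmm⇒mmmnmmmmnmmm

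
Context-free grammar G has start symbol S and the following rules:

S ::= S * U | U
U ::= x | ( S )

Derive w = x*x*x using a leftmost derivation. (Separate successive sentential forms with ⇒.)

S ⇒ S*U ⇒ S*U*U ⇒ U*U*U ⇒ x*U*U ⇒ x*x*U ⇒ x*x*x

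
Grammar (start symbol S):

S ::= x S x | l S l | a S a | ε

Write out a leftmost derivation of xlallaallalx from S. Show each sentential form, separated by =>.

S => xSx => xlSlx => xlaSalx => xlalSlalx => xlallSllalx => xlallaSallalx => xlallaallalx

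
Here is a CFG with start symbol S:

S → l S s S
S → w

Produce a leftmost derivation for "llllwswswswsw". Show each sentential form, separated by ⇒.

S ⇒ lSsS   [S → l S s S]
lSsS ⇒ llSsSsS   [S → l S s S]
llSsSsS ⇒ lllSsSsSsS   [S → l S s S]
lllSsSsSsS ⇒ llllSsSsSsSsS   [S → l S s S]
llllSsSsSsSsS ⇒ llllwsSsSsSsS   [S → w]
llllwsSsSsSsS ⇒ llllwswsSsSsS   [S → w]
llllwswsSsSsS ⇒ llllwswswsSsS   [S → w]
llllwswswsSsS ⇒ llllwswswswsS   [S → w]
llllwswswswsS ⇒ llllwswswswsw   [S → w]

S ⇒ lSsS ⇒ llSsSsS ⇒ lllSsSsSsS ⇒ llllSsSsSsSsS ⇒ llllwsSsSsSsS ⇒ llllwswsSsSsS ⇒ llllwswswsSsS ⇒ llllwswswswsS ⇒ llllwswswswsw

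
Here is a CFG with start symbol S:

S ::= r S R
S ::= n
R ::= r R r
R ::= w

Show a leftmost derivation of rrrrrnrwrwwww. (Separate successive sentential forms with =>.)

S => rSR => rrSRR => rrrSRRR => rrrrSRRRR => rrrrrSRRRRR => rrrrrnRRRRR => rrrrrnrRrRRRR => rrrrrnrwrRRRR => rrrrrnrwrwRRR => rrrrrnrwrwwRR => rrrrrnrwrwwwR => rrrrrnrwrwwww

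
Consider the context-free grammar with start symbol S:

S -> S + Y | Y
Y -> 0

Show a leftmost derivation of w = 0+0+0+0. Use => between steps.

S => S+Y => S+Y+Y => S+Y+Y+Y => Y+Y+Y+Y => 0+Y+Y+Y => 0+0+Y+Y => 0+0+0+Y => 0+0+0+0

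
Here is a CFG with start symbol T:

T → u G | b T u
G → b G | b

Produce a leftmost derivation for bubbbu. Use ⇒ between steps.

T ⇒ bTu   [T → b T u]
bTu ⇒ buGu   [T → u G]
buGu ⇒ bubGu   [G → b G]
bubGu ⇒ bubbGu   [G → b G]
bubbGu ⇒ bubbbu   [G → b]

T⇒bTu⇒buGu⇒bubGu⇒bubbGu⇒bubbbu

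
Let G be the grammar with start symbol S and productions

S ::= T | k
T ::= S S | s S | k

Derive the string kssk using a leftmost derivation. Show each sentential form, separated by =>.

S => T => SS => kS => kT => ksS => ksT => kssS => kssT => kssk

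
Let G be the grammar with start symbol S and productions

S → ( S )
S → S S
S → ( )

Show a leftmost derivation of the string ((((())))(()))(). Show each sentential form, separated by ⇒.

S⇒SS⇒(S)S⇒(SS)S⇒((S)S)S⇒(((S))S)S⇒((((S)))S)S⇒((((())))S)S⇒((((())))(S))S⇒((((())))(()))S⇒((((())))(()))()

S ⇒ SS   [S → S S]
SS ⇒ (S)S   [S → ( S )]
(S)S ⇒ (SS)S   [S → S S]
(SS)S ⇒ ((S)S)S   [S → ( S )]
((S)S)S ⇒ (((S))S)S   [S → ( S )]
(((S))S)S ⇒ ((((S)))S)S   [S → ( S )]
((((S)))S)S ⇒ ((((())))S)S   [S → ( )]
((((())))S)S ⇒ ((((())))(S))S   [S → ( S )]
((((())))(S))S ⇒ ((((())))(()))S   [S → ( )]
((((())))(()))S ⇒ ((((())))(()))()   [S → ( )]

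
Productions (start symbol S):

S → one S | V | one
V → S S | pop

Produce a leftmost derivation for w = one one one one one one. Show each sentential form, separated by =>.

S => one S => one one S => one one V => one one S S => one one one S S => one one one V S => one one one S S S => one one one one S S => one one one one one S => one one one one one one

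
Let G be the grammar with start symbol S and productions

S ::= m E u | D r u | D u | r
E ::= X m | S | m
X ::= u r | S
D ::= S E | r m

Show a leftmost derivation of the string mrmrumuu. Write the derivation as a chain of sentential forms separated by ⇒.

S ⇒ mEu   [S ::= m E u]
mEu ⇒ mSu   [E ::= S]
mSu ⇒ mDuu   [S ::= D u]
mDuu ⇒ mSEuu   [D ::= S E]
mSEuu ⇒ mDruEuu   [S ::= D r u]
mDruEuu ⇒ mSEruEuu   [D ::= S E]
mSEruEuu ⇒ mrEruEuu   [S ::= r]
mrEruEuu ⇒ mrmruEuu   [E ::= m]
mrmruEuu ⇒ mrmrumuu   [E ::= m]

S ⇒ mEu ⇒ mSu ⇒ mDuu ⇒ mSEuu ⇒ mDruEuu ⇒ mSEruEuu ⇒ mrEruEuu ⇒ mrmruEuu ⇒ mrmrumuu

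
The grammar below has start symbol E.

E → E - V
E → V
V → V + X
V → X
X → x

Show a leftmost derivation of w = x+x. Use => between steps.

E => V => V+X => X+X => x+X => x+x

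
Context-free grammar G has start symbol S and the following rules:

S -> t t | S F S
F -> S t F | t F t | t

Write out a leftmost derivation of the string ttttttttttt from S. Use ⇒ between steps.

S ⇒ SFS   [S -> S F S]
SFS ⇒ SFSFS   [S -> S F S]
SFSFS ⇒ SFSFSFS   [S -> S F S]
SFSFSFS ⇒ ttFSFSFS   [S -> t t]
ttFSFSFS ⇒ tttSFSFS   [F -> t]
tttSFSFS ⇒ tttttFSFS   [S -> t t]
tttttFSFS ⇒ ttttttSFS   [F -> t]
ttttttSFS ⇒ ttttttttFS   [S -> t t]
ttttttttFS ⇒ tttttttttS   [F -> t]
tttttttttS ⇒ ttttttttttt   [S -> t t]

S⇒SFS⇒SFSFS⇒SFSFSFS⇒ttFSFSFS⇒tttSFSFS⇒tttttFSFS⇒ttttttSFS⇒ttttttttFS⇒tttttttttS⇒ttttttttttt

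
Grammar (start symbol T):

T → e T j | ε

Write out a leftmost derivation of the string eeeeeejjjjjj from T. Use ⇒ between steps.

T ⇒ eTj ⇒ eeTjj ⇒ eeeTjjj ⇒ eeeeTjjjj ⇒ eeeeeTjjjjj ⇒ eeeeeeTjjjjjj ⇒ eeeeeejjjjjj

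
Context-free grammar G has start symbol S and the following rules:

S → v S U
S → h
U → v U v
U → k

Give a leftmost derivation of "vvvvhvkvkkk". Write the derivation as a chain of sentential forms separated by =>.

S => vSU   [S → v S U]
vSU => vvSUU   [S → v S U]
vvSUU => vvvSUUU   [S → v S U]
vvvSUUU => vvvvSUUUU   [S → v S U]
vvvvSUUUU => vvvvhUUUU   [S → h]
vvvvhUUUU => vvvvhvUvUUU   [U → v U v]
vvvvhvUvUUU => vvvvhvkvUUU   [U → k]
vvvvhvkvUUU => vvvvhvkvkUU   [U → k]
vvvvhvkvkUU => vvvvhvkvkkU   [U → k]
vvvvhvkvkkU => vvvvhvkvkkk   [U → k]

S=>vSU=>vvSUU=>vvvSUUU=>vvvvSUUUU=>vvvvhUUUU=>vvvvhvUvUUU=>vvvvhvkvUUU=>vvvvhvkvkUU=>vvvvhvkvkkU=>vvvvhvkvkkk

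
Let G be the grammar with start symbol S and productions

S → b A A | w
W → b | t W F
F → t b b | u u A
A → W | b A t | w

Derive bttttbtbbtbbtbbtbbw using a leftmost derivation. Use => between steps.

S => bAA => bWA => btWFA => bttWFFA => btttWFFFA => bttttWFFFFA => bttttbFFFFA => bttttbtbbFFFA => bttttbtbbtbbFFA => bttttbtbbtbbtbbFA => bttttbtbbtbbtbbtbbA => bttttbtbbtbbtbbtbbw

S => bAA   [S → b A A]
bAA => bWA   [A → W]
bWA => btWFA   [W → t W F]
btWFA => bttWFFA   [W → t W F]
bttWFFA => btttWFFFA   [W → t W F]
btttWFFFA => bttttWFFFFA   [W → t W F]
bttttWFFFFA => bttttbFFFFA   [W → b]
bttttbFFFFA => bttttbtbbFFFA   [F → t b b]
bttttbtbbFFFA => bttttbtbbtbbFFA   [F → t b b]
bttttbtbbtbbFFA => bttttbtbbtbbtbbFA   [F → t b b]
bttttbtbbtbbtbbFA => bttttbtbbtbbtbbtbbA   [F → t b b]
bttttbtbbtbbtbbtbbA => bttttbtbbtbbtbbtbbw   [A → w]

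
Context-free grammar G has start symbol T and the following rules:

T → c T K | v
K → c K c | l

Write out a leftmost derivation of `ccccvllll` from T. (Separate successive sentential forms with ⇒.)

T ⇒ cTK ⇒ ccTKK ⇒ cccTKKK ⇒ ccccTKKKK ⇒ ccccvKKKK ⇒ ccccvlKKK ⇒ ccccvllKK ⇒ ccccvlllK ⇒ ccccvllll

T ⇒ cTK   [T → c T K]
cTK ⇒ ccTKK   [T → c T K]
ccTKK ⇒ cccTKKK   [T → c T K]
cccTKKK ⇒ ccccTKKKK   [T → c T K]
ccccTKKKK ⇒ ccccvKKKK   [T → v]
ccccvKKKK ⇒ ccccvlKKK   [K → l]
ccccvlKKK ⇒ ccccvllKK   [K → l]
ccccvllKK ⇒ ccccvlllK   [K → l]
ccccvlllK ⇒ ccccvllll   [K → l]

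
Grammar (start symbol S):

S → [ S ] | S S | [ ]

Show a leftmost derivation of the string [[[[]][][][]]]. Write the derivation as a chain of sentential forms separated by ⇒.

S ⇒ [S] ⇒ [[S]] ⇒ [[SS]] ⇒ [[SSS]] ⇒ [[[S]SS]] ⇒ [[[[]]SS]] ⇒ [[[[]]SSS]] ⇒ [[[[]][]SS]] ⇒ [[[[]][][]S]] ⇒ [[[[]][][][]]]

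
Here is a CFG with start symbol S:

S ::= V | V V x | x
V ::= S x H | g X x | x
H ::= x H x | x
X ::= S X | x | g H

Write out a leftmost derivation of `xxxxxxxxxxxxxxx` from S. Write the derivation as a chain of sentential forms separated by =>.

S => VVx   [S ::= V V x]
VVx => SxHVx   [V ::= S x H]
SxHVx => xxHVx   [S ::= x]
xxHVx => xxxHxVx   [H ::= x H x]
xxxHxVx => xxxxHxxVx   [H ::= x H x]
xxxxHxxVx => xxxxxxxVx   [H ::= x]
xxxxxxxVx => xxxxxxxSxHx   [V ::= S x H]
xxxxxxxSxHx => xxxxxxxxxHx   [S ::= x]
xxxxxxxxxHx => xxxxxxxxxxHxx   [H ::= x H x]
xxxxxxxxxxHxx => xxxxxxxxxxxHxxx   [H ::= x H x]
xxxxxxxxxxxHxxx => xxxxxxxxxxxxxxx   [H ::= x]

S => VVx => SxHVx => xxHVx => xxxHxVx => xxxxHxxVx => xxxxxxxVx => xxxxxxxSxHx => xxxxxxxxxHx => xxxxxxxxxxHxx => xxxxxxxxxxxHxxx => xxxxxxxxxxxxxxx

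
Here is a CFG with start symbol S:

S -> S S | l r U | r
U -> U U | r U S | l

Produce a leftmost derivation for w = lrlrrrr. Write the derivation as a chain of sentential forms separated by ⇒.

S ⇒ SS ⇒ SSS ⇒ lrUSS ⇒ lrlSS ⇒ lrlrS ⇒ lrlrSS ⇒ lrlrrS ⇒ lrlrrSS ⇒ lrlrrrS ⇒ lrlrrrr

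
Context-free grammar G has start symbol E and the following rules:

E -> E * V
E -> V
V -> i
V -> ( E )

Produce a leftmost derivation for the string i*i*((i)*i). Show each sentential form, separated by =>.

E => E*V => E*V*V => V*V*V => i*V*V => i*i*V => i*i*(E) => i*i*(E*V) => i*i*(V*V) => i*i*((E)*V) => i*i*((V)*V) => i*i*((i)*V) => i*i*((i)*i)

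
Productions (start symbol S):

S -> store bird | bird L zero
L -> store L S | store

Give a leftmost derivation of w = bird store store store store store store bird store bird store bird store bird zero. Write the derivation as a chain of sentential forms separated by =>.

S => bird L zero => bird store L S zero => bird store store L S S zero => bird store store store L S S S zero => bird store store store store L S S S S zero => bird store store store store store S S S S zero => bird store store store store store store bird S S S zero => bird store store store store store store bird store bird S S zero => bird store store store store store store bird store bird store bird S zero => bird store store store store store store bird store bird store bird store bird zero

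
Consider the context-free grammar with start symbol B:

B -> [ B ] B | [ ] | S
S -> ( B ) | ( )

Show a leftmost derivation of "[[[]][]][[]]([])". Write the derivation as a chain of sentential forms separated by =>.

B=>[B]B=>[[B]B]B=>[[[]]B]B=>[[[]][]]B=>[[[]][]][B]B=>[[[]][]][[]]B=>[[[]][]][[]]S=>[[[]][]][[]](B)=>[[[]][]][[]]([])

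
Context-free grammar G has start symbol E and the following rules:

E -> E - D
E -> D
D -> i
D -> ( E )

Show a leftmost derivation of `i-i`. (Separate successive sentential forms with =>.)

E => E-D   [E -> E - D]
E-D => D-D   [E -> D]
D-D => i-D   [D -> i]
i-D => i-i   [D -> i]

E => E-D => D-D => i-D => i-i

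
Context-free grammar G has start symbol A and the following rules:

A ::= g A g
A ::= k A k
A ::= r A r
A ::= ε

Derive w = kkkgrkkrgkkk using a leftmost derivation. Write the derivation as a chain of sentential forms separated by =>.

A => kAk   [A ::= k A k]
kAk => kkAkk   [A ::= k A k]
kkAkk => kkkAkkk   [A ::= k A k]
kkkAkkk => kkkgAgkkk   [A ::= g A g]
kkkgAgkkk => kkkgrArgkkk   [A ::= r A r]
kkkgrArgkkk => kkkgrkAkrgkkk   [A ::= k A k]
kkkgrkAkrgkkk => kkkgrkkrgkkk   [A ::= ε]

A => kAk => kkAkk => kkkAkkk => kkkgAgkkk => kkkgrArgkkk => kkkgrkAkrgkkk => kkkgrkkrgkkk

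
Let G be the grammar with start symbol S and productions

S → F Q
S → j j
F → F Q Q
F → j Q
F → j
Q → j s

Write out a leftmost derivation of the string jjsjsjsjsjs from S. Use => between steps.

S => FQ => FQQQ => FQQQQQ => jQQQQQ => jjsQQQQ => jjsjsQQQ => jjsjsjsQQ => jjsjsjsjsQ => jjsjsjsjsjs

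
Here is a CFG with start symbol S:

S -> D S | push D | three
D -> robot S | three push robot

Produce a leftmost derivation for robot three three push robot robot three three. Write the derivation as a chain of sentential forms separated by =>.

S => D S => robot S S => robot three S => robot three D S => robot three three push robot S => robot three three push robot D S => robot three three push robot robot S S => robot three three push robot robot three S => robot three three push robot robot three three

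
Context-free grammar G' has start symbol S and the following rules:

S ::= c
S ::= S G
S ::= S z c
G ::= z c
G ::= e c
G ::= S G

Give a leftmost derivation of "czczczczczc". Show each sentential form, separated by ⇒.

S ⇒ Szc ⇒ SGzc ⇒ SGGzc ⇒ SGGGzc ⇒ SGGGGzc ⇒ cGGGGzc ⇒ czcGGGzc ⇒ czczcGGzc ⇒ czczczcGzc ⇒ czczczczczc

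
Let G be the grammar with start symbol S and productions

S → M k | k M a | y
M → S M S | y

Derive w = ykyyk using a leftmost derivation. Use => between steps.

S=>Mk=>SMSk=>MkMSk=>ykMSk=>ykySk=>ykyyk

S => Mk   [S → M k]
Mk => SMSk   [M → S M S]
SMSk => MkMSk   [S → M k]
MkMSk => ykMSk   [M → y]
ykMSk => ykySk   [M → y]
ykySk => ykyyk   [S → y]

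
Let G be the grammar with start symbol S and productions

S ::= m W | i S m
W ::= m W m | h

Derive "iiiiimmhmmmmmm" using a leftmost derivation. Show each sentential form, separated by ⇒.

S ⇒ iSm ⇒ iiSmm ⇒ iiiSmmm ⇒ iiiiSmmmm ⇒ iiiiiSmmmmm ⇒ iiiiimWmmmmm ⇒ iiiiimmWmmmmmm ⇒ iiiiimmhmmmmmm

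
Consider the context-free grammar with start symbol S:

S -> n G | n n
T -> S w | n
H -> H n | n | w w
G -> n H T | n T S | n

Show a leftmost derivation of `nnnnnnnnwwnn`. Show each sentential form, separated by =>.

S => nG   [S -> n G]
nG => nnTS   [G -> n T S]
nnTS => nnSwS   [T -> S w]
nnSwS => nnnGwS   [S -> n G]
nnnGwS => nnnnHTwS   [G -> n H T]
nnnnHTwS => nnnnHnTwS   [H -> H n]
nnnnHnTwS => nnnnnnTwS   [H -> n]
nnnnnnTwS => nnnnnnSwwS   [T -> S w]
nnnnnnSwwS => nnnnnnnnwwS   [S -> n n]
nnnnnnnnwwS => nnnnnnnnwwnn   [S -> n n]

S => nG => nnTS => nnSwS => nnnGwS => nnnnHTwS => nnnnHnTwS => nnnnnnTwS => nnnnnnSwwS => nnnnnnnnwwS => nnnnnnnnwwnn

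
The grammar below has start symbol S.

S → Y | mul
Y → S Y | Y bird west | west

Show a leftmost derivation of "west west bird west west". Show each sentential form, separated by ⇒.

S ⇒ Y ⇒ S Y ⇒ Y Y ⇒ S Y Y ⇒ Y Y Y ⇒ west Y Y ⇒ west Y bird west Y ⇒ west west bird west Y ⇒ west west bird west west

S ⇒ Y   [S → Y]
Y ⇒ S Y   [Y → S Y]
S Y ⇒ Y Y   [S → Y]
Y Y ⇒ S Y Y   [Y → S Y]
S Y Y ⇒ Y Y Y   [S → Y]
Y Y Y ⇒ west Y Y   [Y → west]
west Y Y ⇒ west Y bird west Y   [Y → Y bird west]
west Y bird west Y ⇒ west west bird west Y   [Y → west]
west west bird west Y ⇒ west west bird west west   [Y → west]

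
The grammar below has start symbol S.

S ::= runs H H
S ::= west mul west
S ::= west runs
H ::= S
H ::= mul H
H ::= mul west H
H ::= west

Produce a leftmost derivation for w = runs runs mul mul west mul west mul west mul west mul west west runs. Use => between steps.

S => runs H H => runs S H => runs runs H H H => runs runs mul H H H => runs runs mul mul west H H H => runs runs mul mul west mul H H H => runs runs mul mul west mul S H H => runs runs mul mul west mul west mul west H H => runs runs mul mul west mul west mul west mul west H H => runs runs mul mul west mul west mul west mul west mul H H => runs runs mul mul west mul west mul west mul west mul west H => runs runs mul mul west mul west mul west mul west mul west S => runs runs mul mul west mul west mul west mul west mul west west runs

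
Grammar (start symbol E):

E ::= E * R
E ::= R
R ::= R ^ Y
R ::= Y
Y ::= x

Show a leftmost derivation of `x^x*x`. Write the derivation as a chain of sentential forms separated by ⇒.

E ⇒ E*R   [E ::= E * R]
E*R ⇒ R*R   [E ::= R]
R*R ⇒ R^Y*R   [R ::= R ^ Y]
R^Y*R ⇒ Y^Y*R   [R ::= Y]
Y^Y*R ⇒ x^Y*R   [Y ::= x]
x^Y*R ⇒ x^x*R   [Y ::= x]
x^x*R ⇒ x^x*Y   [R ::= Y]
x^x*Y ⇒ x^x*x   [Y ::= x]

E ⇒ E*R ⇒ R*R ⇒ R^Y*R ⇒ Y^Y*R ⇒ x^Y*R ⇒ x^x*R ⇒ x^x*Y ⇒ x^x*x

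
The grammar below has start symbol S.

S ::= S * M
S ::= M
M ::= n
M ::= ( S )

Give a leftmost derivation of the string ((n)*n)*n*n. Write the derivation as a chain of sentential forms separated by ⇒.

S ⇒ S*M ⇒ S*M*M ⇒ M*M*M ⇒ (S)*M*M ⇒ (S*M)*M*M ⇒ (M*M)*M*M ⇒ ((S)*M)*M*M ⇒ ((M)*M)*M*M ⇒ ((n)*M)*M*M ⇒ ((n)*n)*M*M ⇒ ((n)*n)*n*M ⇒ ((n)*n)*n*n

S ⇒ S*M   [S ::= S * M]
S*M ⇒ S*M*M   [S ::= S * M]
S*M*M ⇒ M*M*M   [S ::= M]
M*M*M ⇒ (S)*M*M   [M ::= ( S )]
(S)*M*M ⇒ (S*M)*M*M   [S ::= S * M]
(S*M)*M*M ⇒ (M*M)*M*M   [S ::= M]
(M*M)*M*M ⇒ ((S)*M)*M*M   [M ::= ( S )]
((S)*M)*M*M ⇒ ((M)*M)*M*M   [S ::= M]
((M)*M)*M*M ⇒ ((n)*M)*M*M   [M ::= n]
((n)*M)*M*M ⇒ ((n)*n)*M*M   [M ::= n]
((n)*n)*M*M ⇒ ((n)*n)*n*M   [M ::= n]
((n)*n)*n*M ⇒ ((n)*n)*n*n   [M ::= n]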